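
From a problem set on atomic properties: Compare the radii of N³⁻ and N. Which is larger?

N³⁻

Forming N³⁻ adds 3 electrons to N. More electron–electron repulsion in the same shell, with unchanged nuclear charge, lets the cloud expand.
An anion is larger than its parent atom: N³⁻ > N.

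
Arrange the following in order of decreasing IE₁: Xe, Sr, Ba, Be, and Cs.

Xe > Be > Sr > Ba > Cs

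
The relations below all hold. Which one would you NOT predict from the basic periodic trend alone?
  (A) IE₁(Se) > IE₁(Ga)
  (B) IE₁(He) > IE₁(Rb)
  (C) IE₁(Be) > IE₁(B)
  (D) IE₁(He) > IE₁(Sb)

The general trend: first ionisation energy increases across a period and decreases down a group.
(A) Se (period 4, group 16) vs Ga (period 4, group 13): the stated order agrees with the simple trend.
(B) He (period 1, group 18) vs Rb (period 5, group 1): the stated order agrees with the simple trend.
(C) Be (period 2, group 2) vs B (period 2, group 13): the stated order contradicts the simple trend.
(D) He (period 1, group 18) vs Sb (period 5, group 15): the stated order agrees with the simple trend.
The exception is (C): removing B's lone 2p electron is easier than breaking Be's filled 2s².

(C)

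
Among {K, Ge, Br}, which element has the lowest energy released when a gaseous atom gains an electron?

K

K is in period 4, group 1; Ge is in period 4, group 14; Br is in period 4, group 17.
Adding an electron releases more energy for atoms nearer the top right (short of the noble gases).
All lie in period 4, so electron affinity increases left to right.
The lowest energy released when a gaseous atom gains an electron among these belongs to K.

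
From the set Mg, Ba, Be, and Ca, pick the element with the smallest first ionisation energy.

Ba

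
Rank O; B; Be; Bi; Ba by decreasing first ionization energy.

Be is in period 2, group 2; B is in period 2, group 13; O is in period 2, group 16; Ba is in period 6, group 2; Bi is in period 6, group 15.
Removing the outermost electron gets harder across a period and easier down a group.
These span different periods and groups, so the two trends combine.
Bi > Ba: both are in period 6; the period trend gives Bi the larger value.
B > Bi: period and group pull opposite ways; the down-group shift dominates (801 vs 703 kJ/mol).
Be > B: this pair runs against the simple trend — see the exception note.
O > Be: O lies to the right of Be in period 2, so the across-period effect alone puts O higher.
Note the exception: Be has a higher first ionization energy than B, contrary to the simple trend — removing B's lone 2p electron is easier than breaking Be's filled 2s².
For reference (kJ/mol): Be 900, B 801, O 1314, Ba 503, Bi 703.
So from highest to lowest: O > Be > B > Bi > Ba.

O > Be > B > Bi > Ba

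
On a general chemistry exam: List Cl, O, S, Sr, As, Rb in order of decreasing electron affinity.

Electron affinity generally becomes more exothermic across a period toward the halogens and less exothermic down a group.
Neither a single period nor a single group — weigh both effects.
Rb > Sr: this pair runs against the simple trend — see the exception note.
As > Rb: both effects reinforce here, so As is clearly the higher of the two.
O > As: both effects reinforce here, so O is clearly the higher of the two.
S > O: this pair runs against the simple trend — see the exception note.
Cl > S: Cl lies to the right of S in period 3, so the across-period effect alone puts Cl higher.
Note the exception: Rb has a higher electron affinity than Sr, contrary to the simple trend — adding an electron to Sr (ns²) has to open a new, higher-energy np subshell, which is unfavourable.
Note the exception: S has a higher electron affinity than O, contrary to the simple trend — the compact 2p subshell of O repels the added electron more than S's larger 3p does.
Approximate values (kJ/mol): O 141, S 200, Cl 349, As 78, Rb 47, Sr 5.
So from highest to lowest: Cl > S > O > As > Rb > Sr.

Cl, S, O, As, Rb, Sr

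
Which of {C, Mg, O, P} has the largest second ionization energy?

O

After 1 electron has been removed, what remains? C⁺ still has 3 valence electrons; Mg⁺ still has 1 valence electron; O⁺ still has 5 valence electrons; P⁺ still has 4 valence electrons.
All are still removing valence electrons, so compare the +1 ions as you would atoms: IE_2 generally rises across a period (higher Z_eff) and falls down a group (larger shell), subject to the usual subshell exceptions.
Valence configurations: C⁺ [He]2s²2p¹, Mg⁺ [Ne]3s¹, O⁺ [He]2s²2p³, P⁺ [Ne]3s²3p².
Approximate IE_2 values (kJ/mol): C 2353, Mg 1451, O 3388, P 1907.
So the second ionization energies run Mg < P < C < O.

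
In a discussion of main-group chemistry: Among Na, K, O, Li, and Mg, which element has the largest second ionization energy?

After 1 electron has been removed, what remains? Na⁺ is the bare [Ne] core; K⁺ is the bare [Ar] core; O⁺ still has 5 valence electrons; Li⁺ is the bare [He] core; Mg⁺ still has 1 valence electron.
Usually core removal costs more than valence removal, but here the competition is close: a tightly held n=2 valence electron can cost more to remove than an n=3 core electron, so the actual values have to decide it.
Valence configurations: O⁺ [He]2s²2p³, Mg⁺ [Ne]3s¹.
Approximate IE_2 values (kJ/mol): Na 4562, K 3052, O 3388, Li 7298, Mg 1451.
Putting it together, IE_2: Mg < K < O < Na < Li.

Li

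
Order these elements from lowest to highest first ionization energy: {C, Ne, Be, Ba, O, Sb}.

Be is in period 2, group 2; C is in period 2, group 14; O is in period 2, group 16; Ne is in period 2, group 18; Sb is in period 5, group 15; Ba is in period 6, group 2.
IE₁ increases left→right with effective nuclear charge and decreases top→bottom as the valence shell moves farther out.
Here both period and group differ, so the two effects have to be weighed against each other.
Sb > Ba: relative to Ba, both the across-period and down-group shifts push Sb's first ionization energy up.
Be > Sb: the two effects oppose for this pair; the down-group effect wins (900 vs 831 kJ/mol).
C > Be: C lies to the right of Be in period 2, so the across-period effect alone puts C higher.
O > C: O lies to the right of C in period 2, so the across-period effect alone puts O higher.
Ne > O: Ne lies to the right of O in period 2, so the across-period effect alone puts Ne higher.
For reference (kJ/mol): Be 900, C 1086, O 1314, Ne 2081, Sb 831, Ba 503.
So from lowest to highest: Ba < Sb < Be < C < O < Ne.

Ba, Sb, Be, C, O, Ne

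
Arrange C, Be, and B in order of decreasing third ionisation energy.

Be > C > B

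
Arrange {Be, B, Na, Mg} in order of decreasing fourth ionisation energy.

B > Be > Mg > Na

IE_4 is the cost of taking one more electron from the +3 cation: Be³⁺ is already 1 electron into the core; B³⁺ is the bare [He] core; Na³⁺ is already 2 electrons into the core; Mg³⁺ is already 1 electron into the core.
All of these are removing an electron from a noble-gas core or deeper; the smaller core (lower principal quantum number) is held far more tightly, and within a period the higher nuclear charge binds the same core more tightly.
The numbers (kJ/mol): Be 21007, B 25026, Na 9543, Mg 10543.
Hence IE_4: Na < Mg < Be < B.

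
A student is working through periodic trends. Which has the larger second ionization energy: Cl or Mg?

Cl

IE_2 is the cost of taking one more electron from the +1 cation: Cl⁺ still has 6 valence electrons; Mg⁺ still has 1 valence electron.
All are still removing valence electrons, so compare the +1 ions as you would atoms: IE_2 generally rises across a period (higher Z_eff) and falls down a group (larger shell), subject to the usual subshell exceptions.
Valence configurations: Cl⁺ [Ne]3s²3p⁴, Mg⁺ [Ne]3s¹.
The numbers (kJ/mol): Cl 2298, Mg 1451.
Putting it together, IE_2: Mg < Cl.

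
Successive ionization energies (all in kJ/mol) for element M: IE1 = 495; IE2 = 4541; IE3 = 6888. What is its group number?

Look for the largest jump between consecutive ionization energies: IE2/IE1 ≈ 9.2, far larger than any earlier ratio.
That jump marks the point where a core electron is being removed. So the atom has 1 valence electron.
A main-group element with 1 valence electron is in group 1.

Group 1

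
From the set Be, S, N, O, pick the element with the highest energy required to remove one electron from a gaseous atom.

N

Be is in period 2, group 2; N is in period 2, group 15; O is in period 2, group 16; S is in period 3, group 16.
Removing the outermost electron gets harder across a period and easier down a group.
Neither a single period nor a single group — weigh both effects.
S > Be: the two effects oppose for this pair; the across-period effect wins (1000 vs 900 kJ/mol).
O > S: O sits above S in group 16, so the down-group effect alone puts O higher.
N > O: this pair runs against the simple trend — see the exception note.
Note the exception: N has a higher first ionization energy than O, contrary to the simple trend — pairing an electron in O's 2p⁴ costs repulsion energy, so O ionizes more easily than half-filled N (2p³).
For reference (kJ/mol): Be 900, N 1402, O 1314, S 1000.
The highest energy required to remove one electron from a gaseous atom among these belongs to N.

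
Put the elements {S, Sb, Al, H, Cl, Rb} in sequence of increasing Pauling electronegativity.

H is in period 1, group 1; Al is in period 3, group 13; S is in period 3, group 16; Cl is in period 3, group 17; Rb is in period 5, group 1; Sb is in period 5, group 15.
Atoms toward the upper right of the periodic table pull bonding electrons most strongly.
Here both period and group differ, so the two effects have to be weighed against each other.
Al > Rb: both effects reinforce here, so Al is clearly the higher of the two.
Sb > Al: period and group pull opposite ways; the across-period shift dominates (2.05 vs 1.61).
H > Sb: the two effects oppose for this pair; the down-group effect wins (2.20 vs 2.05).
S > H: the two effects oppose for this pair; the across-period effect wins (2.58 vs 2.20).
Cl > S: Cl lies to the right of S in period 3, so the across-period effect alone puts Cl higher.
For reference (Pauling): H 2.20, Al 1.61, S 2.58, Cl 3.16, Rb 0.82, Sb 2.05.
So from lowest to highest: Rb < Al < Sb < H < S < Cl.

Rb, Al, Sb, H, S, Cl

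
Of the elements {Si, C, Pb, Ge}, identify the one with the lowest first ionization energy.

Pb

Removing the outermost electron gets harder across a period and easier down a group.
All are in group 14, so first ionization energy increases up the group.
The lowest first ionization energy among these belongs to Pb.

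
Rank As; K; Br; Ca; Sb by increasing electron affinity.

K is in period 4, group 1; Ca is in period 4, group 2; As is in period 4, group 15; Br is in period 4, group 17; Sb is in period 5, group 15.
Adding an electron releases more energy for atoms nearer the top right (short of the noble gases).
These span different periods and groups, so the two trends combine.
K > Ca: this pair runs against the simple trend — see the exception note.
As > K: As lies to the right of K in period 4, so the across-period effect alone puts As higher.
Sb > As: this pair runs against the simple trend — see the exception note.
Br > Sb: relative to Sb, both the across-period and down-group shifts push Br's electron affinity up.
Note the exception: K has a higher electron affinity than Ca, contrary to the simple trend — adding an electron to Ca (ns²) has to open a new, higher-energy np subshell, which is unfavourable.
Note the exception: Sb has a higher electron affinity than As, contrary to the simple trend — both are half-filled np³, but the pairing/repulsion penalty for the added electron shrinks as the p orbitals become larger and more diffuse down the group, and for Sb that outweighs the weaker nuclear attraction.
Tabulated electron affinity (kJ/mol): K 48, Ca 2, As 78, Br 325, Sb 103.
So from lowest to highest: Ca < K < As < Sb < Br.

Ca, K, As, Sb, Br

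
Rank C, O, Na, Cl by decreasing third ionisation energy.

Na > O > C > Cl

Consider each +2 ion: C²⁺ still has 2 valence electrons; O²⁺ still has 4 valence electrons; Na²⁺ is already 1 electron into the core; Cl²⁺ still has 5 valence electrons.
Pulling an electron out of a noble-gas core costs far more than removing a remaining valence electron, so Na sits at the high end of IE_3.
Valence configurations: C²⁺ [He]2s², O²⁺ [He]2s²2p², Cl²⁺ [Ne]3s²3p³.
Approximate IE_3 values (kJ/mol): C 4620, O 5300, Na 6910, Cl 3822.
Putting it together, IE_3: Cl < C < O < Na.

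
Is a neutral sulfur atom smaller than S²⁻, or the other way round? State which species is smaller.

Forming S²⁻ adds 2 electrons to S. More electron–electron repulsion in the same shell, with unchanged nuclear charge, lets the cloud expand.
An anion is larger than its parent atom: S²⁻ > S.

S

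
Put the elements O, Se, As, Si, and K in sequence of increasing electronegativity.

O is in period 2, group 16; Si is in period 3, group 14; K is in period 4, group 1; As is in period 4, group 15; Se is in period 4, group 16.
Atoms toward the upper right of the periodic table pull bonding electrons most strongly.
Neither a single period nor a single group — weigh both effects.
Si > K: both effects reinforce here, so Si is clearly the higher of the two.
As > Si: the two effects oppose for this pair; the across-period effect wins (2.18 vs 1.90).
Se > As: both are in period 4; the period trend gives Se the larger value.
O > Se: they share group 16; the group trend gives O the larger value.
For reference (Pauling): O 3.44, Si 1.90, K 0.82, As 2.18, Se 2.55.
So from lowest to highest: K < Si < As < Se < O.

K < Si < As < Se < O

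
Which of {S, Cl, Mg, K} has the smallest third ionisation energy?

S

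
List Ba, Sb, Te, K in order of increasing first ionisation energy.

Across a period the outer electron is held more tightly (higher IE₁); down a group it sits in a higher shell, more shielded, and comes off more easily.
Here both period and group differ, so the two effects have to be weighed against each other.
Ba > K: the two effects oppose for this pair; the across-period effect wins (503 vs 419 kJ/mol).
Sb > Ba: relative to Ba, both the across-period and down-group shifts push Sb's first ionization energy up.
Te > Sb: Te lies to the right of Sb in period 5, so the across-period effect alone puts Te higher.
Approximate values (kJ/mol): K 419, Sb 831, Te 869, Ba 503.
So from lowest to highest: K < Ba < Sb < Te.

K < Ba < Sb < Te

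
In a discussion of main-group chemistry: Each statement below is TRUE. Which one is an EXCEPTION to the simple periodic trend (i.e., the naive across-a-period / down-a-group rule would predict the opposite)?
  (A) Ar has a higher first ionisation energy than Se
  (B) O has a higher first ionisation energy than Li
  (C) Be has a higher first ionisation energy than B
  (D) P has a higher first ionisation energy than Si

(C)

The general trend: first ionisation energy increases across a period and decreases down a group.
(A) Ar (period 3, group 18) vs Se (period 4, group 16): the stated order agrees with the simple trend.
(B) O (period 2, group 16) vs Li (period 2, group 1): the stated order agrees with the simple trend.
(C) Be (period 2, group 2) vs B (period 2, group 13): the stated order contradicts the simple trend.
(D) P (period 3, group 15) vs Si (period 3, group 14): the stated order agrees with the simple trend.
The exception is (C): removing B's lone 2p electron is easier than breaking Be's filled 2s².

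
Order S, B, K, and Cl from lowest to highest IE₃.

IE_3 is the cost of taking one more electron from the +2 cation: S²⁺ still has 4 valence electrons; B²⁺ still has 1 valence electron; K²⁺ is already 1 electron into the core; Cl²⁺ still has 5 valence electrons.
Breaking into a closed-shell core is much more expensive than removing a leftover valence electron — K has the largest IE_3 here.
Valence configurations: S²⁺ [Ne]3s²3p², B²⁺ [He]2s¹, Cl²⁺ [Ne]3s²3p³.
The numbers (kJ/mol): S 3357, B 3660, K 4420, Cl 3822.
Putting it together, IE_3: S < B < Cl < K.

S, B, Cl, K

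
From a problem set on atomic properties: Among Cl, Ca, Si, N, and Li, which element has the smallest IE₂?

After 1 electron has been removed, what remains? Cl⁺ still has 6 valence electrons; Ca⁺ still has 1 valence electron; Si⁺ still has 3 valence electrons; N⁺ still has 4 valence electrons; Li⁺ is the bare [He] core.
Pulling an electron out of a noble-gas core costs far more than removing a remaining valence electron, so Li sits at the high end of IE_2.
Valence configurations: Cl⁺ [Ne]3s²3p⁴, Ca⁺ [Ar]4s¹, Si⁺ [Ne]3s²3p¹, N⁺ [He]2s²2p².
Approximate IE_2 values (kJ/mol): Cl 2298, Ca 1145, Si 1577, N 2856, Li 7298.
So the second ionization energies run Ca < Si < Cl < N < Li.

Ca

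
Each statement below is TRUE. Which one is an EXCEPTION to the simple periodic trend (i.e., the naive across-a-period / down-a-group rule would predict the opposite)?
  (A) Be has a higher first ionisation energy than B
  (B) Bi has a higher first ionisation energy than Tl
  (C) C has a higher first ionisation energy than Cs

(A)

The general trend: first ionisation energy increases across a period and decreases down a group.
(A) Be (period 2, group 2) vs B (period 2, group 13): the stated order contradicts the simple trend.
(B) Bi (period 6, group 15) vs Tl (period 6, group 13): the stated order agrees with the simple trend.
(C) C (period 2, group 14) vs Cs (period 6, group 1): the stated order agrees with the simple trend.
The exception is (A): removing B's lone 2p electron is easier than breaking Be's filled 2s².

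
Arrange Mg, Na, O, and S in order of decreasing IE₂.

The second ionization energy removes an electron from the +1 ion. For each element: Mg⁺ still has 1 valence electron; Na⁺ is the bare [Ne] core; O⁺ still has 5 valence electrons; S⁺ still has 5 valence electrons.
Core electrons are held far more tightly than valence electrons, so Na tops the IE_2 order.
Valence configurations: Mg⁺ [Ne]3s¹, O⁺ [He]2s²2p³, S⁺ [Ne]3s²3p³.
Approximate IE_2 values (kJ/mol): Mg 1451, Na 4562, O 3388, S 2252.
Putting it together, IE_2: Mg < S < O < Na.

Na, O, S, Mg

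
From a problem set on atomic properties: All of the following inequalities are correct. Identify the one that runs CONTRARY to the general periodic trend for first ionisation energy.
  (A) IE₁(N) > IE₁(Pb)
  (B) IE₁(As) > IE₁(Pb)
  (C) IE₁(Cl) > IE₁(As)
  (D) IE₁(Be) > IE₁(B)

(D)

The general trend: first ionisation energy increases across a period and decreases down a group.
(A) N (period 2, group 15) vs Pb (period 6, group 14): the stated order agrees with the simple trend.
(B) As (period 4, group 15) vs Pb (period 6, group 14): the stated order agrees with the simple trend.
(C) Cl (period 3, group 17) vs As (period 4, group 15): the stated order agrees with the simple trend.
(D) Be (period 2, group 2) vs B (period 2, group 13): the stated order contradicts the simple trend.
The exception is (D): removing B's lone 2p electron is easier than breaking Be's filled 2s².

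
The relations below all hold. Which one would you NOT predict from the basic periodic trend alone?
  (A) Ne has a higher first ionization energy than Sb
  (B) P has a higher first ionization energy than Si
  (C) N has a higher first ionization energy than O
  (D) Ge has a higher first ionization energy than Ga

(C)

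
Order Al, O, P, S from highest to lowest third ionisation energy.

O > S > P > Al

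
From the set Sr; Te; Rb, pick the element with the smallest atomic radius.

Te

Radius decreases left→right (rising Z_eff, same n) and increases top→bottom (higher n).
All lie in period 5, so atomic radius increases right to left.
The smallest atomic radius among these belongs to Te.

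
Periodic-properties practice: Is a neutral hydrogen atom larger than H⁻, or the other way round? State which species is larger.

H⁻

Forming H⁻ adds 1 electron to H. More electron–electron repulsion in the same shell, with unchanged nuclear charge, lets the cloud expand.
An anion is larger than its parent atom: H⁻ > H.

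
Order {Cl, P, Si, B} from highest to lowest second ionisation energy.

After 1 electron has been removed, what remains? Cl⁺ still has 6 valence electrons; P⁺ still has 4 valence electrons; Si⁺ still has 3 valence electrons; B⁺ still has 2 valence electrons.
All are still removing valence electrons, so compare the +1 ions as you would atoms: IE_2 generally rises across a period (higher Z_eff) and falls down a group (larger shell), subject to the usual subshell exceptions.
Valence configurations: Cl⁺ [Ne]3s²3p⁴, P⁺ [Ne]3s²3p², Si⁺ [Ne]3s²3p¹, B⁺ [He]2s².
Tabulated IE_2 (kJ/mol): Cl 2298, P 1907, Si 1577, B 2427.
Overall IE_2 order: Si < P < Cl < B.

B > Cl > P > Si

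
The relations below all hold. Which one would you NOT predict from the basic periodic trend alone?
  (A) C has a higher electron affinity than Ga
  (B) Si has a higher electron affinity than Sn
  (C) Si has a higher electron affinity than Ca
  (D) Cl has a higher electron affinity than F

(D)

The general trend: electron affinity increases across a period and decreases down a group.
(A) C (period 2, group 14) vs Ga (period 4, group 13): the stated order agrees with the simple trend.
(B) Si (period 3, group 14) vs Sn (period 5, group 14): the stated order agrees with the simple trend.
(C) Si (period 3, group 14) vs Ca (period 4, group 2): the stated order agrees with the simple trend.
(D) Cl (period 3, group 17) vs F (period 2, group 17): the stated order contradicts the simple trend.
The exception is (D): F's small 2p subshell makes the incoming electron feel strong e⁻–e⁻ repulsion, so Cl actually releases more energy on gaining an electron.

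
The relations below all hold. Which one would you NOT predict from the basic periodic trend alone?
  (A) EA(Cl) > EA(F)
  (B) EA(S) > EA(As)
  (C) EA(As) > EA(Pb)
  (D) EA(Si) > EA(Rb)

(A)

The general trend: electron affinity increases across a period and decreases down a group.
(A) Cl (period 3, group 17) vs F (period 2, group 17): the stated order contradicts the simple trend.
(B) S (period 3, group 16) vs As (period 4, group 15): the stated order agrees with the simple trend.
(C) As (period 4, group 15) vs Pb (period 6, group 14): the stated order agrees with the simple trend.
(D) Si (period 3, group 14) vs Rb (period 5, group 1): the stated order agrees with the simple trend.
The exception is (A): F's small 2p subshell makes the incoming electron feel strong e⁻–e⁻ repulsion, so Cl actually releases more energy on gaining an electron.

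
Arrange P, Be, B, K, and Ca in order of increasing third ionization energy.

P < B < K < Ca < Be

IE_3 is the cost of taking one more electron from the +2 cation: P²⁺ still has 3 valence electrons; Be²⁺ is the bare [He] core; B²⁺ still has 1 valence electron; K²⁺ is already 1 electron into the core; Ca²⁺ is the bare [Ar] core.
Pulling an electron out of a noble-gas core costs far more than removing a remaining valence electron, so K, Ca and Be sit at the high end of IE_3.
Valence configurations: P²⁺ [Ne]3s²3p¹, B²⁺ [He]2s¹.
Tabulated IE_3 (kJ/mol): P 2914, Be 14849, B 3660, K 4420, Ca 4912.
So the third ionization energies run P < B < K < Ca < Be.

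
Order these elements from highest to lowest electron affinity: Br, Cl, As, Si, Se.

Cl > Br > Se > Si > As

Si is in period 3, group 14; Cl is in period 3, group 17; As is in period 4, group 15; Se is in period 4, group 16; Br is in period 4, group 17.
Adding an electron releases more energy for atoms nearer the top right (short of the noble gases).
Here both period and group differ, so the two effects have to be weighed against each other.
Si > As: period and group pull opposite ways; the down-group shift dominates (134 vs 78 kJ/mol).
Se > Si: period and group pull opposite ways; the across-period shift dominates (195 vs 134 kJ/mol).
Br > Se: Br lies to the right of Se in period 4, so the across-period effect alone puts Br higher.
Cl > Br: Cl sits above Br in group 17, so the down-group effect alone puts Cl higher.
Approximate values (kJ/mol): Si 134, Cl 349, As 78, Se 195, Br 325.
So from highest to lowest: Cl > Br > Se > Si > As.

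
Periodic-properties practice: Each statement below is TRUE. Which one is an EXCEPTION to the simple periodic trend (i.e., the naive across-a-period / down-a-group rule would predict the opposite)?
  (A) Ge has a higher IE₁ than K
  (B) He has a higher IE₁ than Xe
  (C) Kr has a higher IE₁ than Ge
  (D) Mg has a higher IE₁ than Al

(D)

The general trend: IE₁ increases across a period and decreases down a group.
(A) Ge (period 4, group 14) vs K (period 4, group 1): the stated order agrees with the simple trend.
(B) He (period 1, group 18) vs Xe (period 5, group 18): the stated order agrees with the simple trend.
(C) Kr (period 4, group 18) vs Ge (period 4, group 14): the stated order agrees with the simple trend.
(D) Mg (period 3, group 2) vs Al (period 3, group 13): the stated order contradicts the simple trend.
The exception is (D): Al's single 3p electron is easier to remove than one from Mg's filled 3s².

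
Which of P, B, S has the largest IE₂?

B

The second ionization energy removes an electron from the +1 ion. For each element: P⁺ still has 4 valence electrons; B⁺ still has 2 valence electrons; S⁺ still has 5 valence electrons.
All are still removing valence electrons, so compare the +1 ions as you would atoms: IE_2 generally rises across a period (higher Z_eff) and falls down a group (larger shell), subject to the usual subshell exceptions.
Valence configurations: P⁺ [Ne]3s²3p², B⁺ [He]2s², S⁺ [Ne]3s²3p³.
Approximate IE_2 values (kJ/mol): P 1907, B 2427, S 2252.
Putting it together, IE_2: P < S < B.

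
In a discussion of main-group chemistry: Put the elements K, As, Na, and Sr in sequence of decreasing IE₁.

Na is in period 3, group 1; K is in period 4, group 1; As is in period 4, group 15; Sr is in period 5, group 2.
Removing the outermost electron gets harder across a period and easier down a group.
Neither a single period nor a single group — weigh both effects.
Na > K: Na sits above K in group 1, so the down-group effect alone puts Na higher.
Sr > Na: period and group pull opposite ways; the across-period shift dominates (550 vs 496 kJ/mol).
As > Sr: relative to Sr, both the across-period and down-group shifts push As's first ionization energy up.
Approximate values (kJ/mol): Na 496, K 419, As 947, Sr 550.
So from highest to lowest: As > Sr > Na > K.

As > Sr > Na > K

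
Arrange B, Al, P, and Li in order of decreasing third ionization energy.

After 2 electrons have been removed, what remains? B²⁺ still has 1 valence electron; Al²⁺ still has 1 valence electron; P²⁺ still has 3 valence electrons; Li²⁺ is already 1 electron into the core.
Pulling an electron out of a noble-gas core costs far more than removing a remaining valence electron, so Li sits at the high end of IE_3.
Valence configurations: B²⁺ [He]2s¹, Al²⁺ [Ne]3s¹, P²⁺ [Ne]3s²3p¹.
Approximate IE_3 values (kJ/mol): B 3660, Al 2745, P 2914, Li 11815.
Putting it together, IE_3: Al < P < B < Li.

Li > B > P > Al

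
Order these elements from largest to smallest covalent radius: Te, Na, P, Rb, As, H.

Rb > Na > Te > As > P > H

H is in period 1, group 1; Na is in period 3, group 1; P is in period 3, group 15; As is in period 4, group 15; Rb is in period 5, group 1; Te is in period 5, group 16.
Radius decreases left→right (rising Z_eff, same n) and increases top→bottom (higher n).
Here both period and group differ, so the two effects have to be weighed against each other.
P > H: period and group pull opposite ways; the down-group shift dominates (111 vs 32 pm).
As > P: As sits below P in group 15, so the down-group effect alone puts As larger.
Te > As: period and group pull opposite ways; the down-group shift dominates (136 vs 121 pm).
Na > Te: period and group pull opposite ways; the across-period shift dominates (155 vs 136 pm).
Rb > Na: they share group 1; the group trend gives Rb the larger value.
Approximate values (pm): H 32, Na 155, P 111, As 121, Rb 210, Te 136.
So from largest to smallest: Rb > Na > Te > As > P > H.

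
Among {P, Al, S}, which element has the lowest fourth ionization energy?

S

IE_4 is the cost of taking one more electron from the +3 cation: P³⁺ still has 2 valence electrons; Al³⁺ is the bare [Ne] core; S³⁺ still has 3 valence electrons.
Pulling an electron out of a noble-gas core costs far more than removing a remaining valence electron, so Al sits at the high end of IE_4.
Valence configurations: P³⁺ [Ne]3s², S³⁺ [Ne]3s²3p¹.
S³⁺ loses a lone 3p electron whereas P³⁺ must break into a filled 3s² pair, so IE_4(P) > IE_4(S) even though S has the higher nuclear charge.
Approximate IE_4 values (kJ/mol): P 4964, Al 11577, S 4556.
Putting it together, IE_4: S < P < Al.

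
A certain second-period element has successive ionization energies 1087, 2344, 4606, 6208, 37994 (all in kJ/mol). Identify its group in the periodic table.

Look for the largest jump between consecutive ionization energies: IE5/IE4 ≈ 6.1, far larger than any earlier ratio.
That jump marks the point where a core electron is being removed. So the atom has 4 valence electrons.
A main-group element with 4 valence electrons is in group 14.

Group 14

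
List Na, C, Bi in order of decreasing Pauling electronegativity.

C > Bi > Na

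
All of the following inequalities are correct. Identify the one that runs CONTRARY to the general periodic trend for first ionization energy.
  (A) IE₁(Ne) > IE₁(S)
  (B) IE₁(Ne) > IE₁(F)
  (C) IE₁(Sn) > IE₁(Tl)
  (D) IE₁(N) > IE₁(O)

(D)

The general trend: first ionization energy increases across a period and decreases down a group.
(A) Ne (period 2, group 18) vs S (period 3, group 16): the stated order agrees with the simple trend.
(B) Ne (period 2, group 18) vs F (period 2, group 17): the stated order agrees with the simple trend.
(C) Sn (period 5, group 14) vs Tl (period 6, group 13): the stated order agrees with the simple trend.
(D) N (period 2, group 15) vs O (period 2, group 16): the stated order contradicts the simple trend.
The exception is (D): pairing an electron in O's 2p⁴ costs repulsion energy, so O ionizes more easily than half-filled N (2p³).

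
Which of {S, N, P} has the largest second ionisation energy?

IE_2 is the cost of taking one more electron from the +1 cation: S⁺ still has 5 valence electrons; N⁺ still has 4 valence electrons; P⁺ still has 4 valence electrons.
All are still removing valence electrons, so compare the +1 ions as you would atoms: IE_2 generally rises across a period (higher Z_eff) and falls down a group (larger shell), subject to the usual subshell exceptions.
Valence configurations: S⁺ [Ne]3s²3p³, N⁺ [He]2s²2p², P⁺ [Ne]3s²3p².
Approximate IE_2 values (kJ/mol): S 2252, N 2856, P 1907.
So the second ionization energies run P < S < N.

N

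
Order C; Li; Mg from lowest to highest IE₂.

Mg, C, Li

The second ionization energy removes an electron from the +1 ion. For each element: C⁺ still has 3 valence electrons; Li⁺ is the bare [He] core; Mg⁺ still has 1 valence electron.
Core electrons are held far more tightly than valence electrons, so Li tops the IE_2 order.
Valence configurations: C⁺ [He]2s²2p¹, Mg⁺ [Ne]3s¹.
The numbers (kJ/mol): C 2353, Li 7298, Mg 1451.
Overall IE_2 order: Mg < C < Li.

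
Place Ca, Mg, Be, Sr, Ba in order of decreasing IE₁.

Be is in period 2, group 2; Mg is in period 3, group 2; Ca is in period 4, group 2; Sr is in period 5, group 2; Ba is in period 6, group 2.
Across a period the outer electron is held more tightly (higher IE₁); down a group it sits in a higher shell, more shielded, and comes off more easily.
All are in group 2, so first ionization energy increases up the group.
So from highest to lowest: Be > Mg > Ca > Sr > Ba.

Be > Mg > Ca > Sr > Ba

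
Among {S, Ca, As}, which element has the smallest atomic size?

S

S is in period 3, group 16; Ca is in period 4, group 2; As is in period 4, group 15.
Moving right in a period, electrons are added to the same shell under a stronger nuclear pull, so atoms get smaller; moving down, a new shell is opened and atoms get larger.
Neither a single period nor a single group — weigh both effects.
As > S: both effects reinforce here, so As is clearly the larger of the two.
Ca > As: Ca lies to the left of As in period 4, so the across-period effect alone puts Ca larger.
Tabulated atomic radius (pm): S 103, Ca 171, As 121.
The smallest atomic size among these belongs to S.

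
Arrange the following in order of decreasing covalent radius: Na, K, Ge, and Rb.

Na is in period 3, group 1; K is in period 4, group 1; Ge is in period 4, group 14; Rb is in period 5, group 1.
Moving right in a period, electrons are added to the same shell under a stronger nuclear pull, so atoms get smaller; moving down, a new shell is opened and atoms get larger.
Here both period and group differ, so the two effects have to be weighed against each other.
Na > Ge: the two effects oppose for this pair; the across-period effect wins (155 vs 121 pm).
K > Na: they share group 1; the group trend gives K the larger value.
Rb > K: Rb sits below K in group 1, so the down-group effect alone puts Rb larger.
For reference (pm): Na 155, K 196, Ge 121, Rb 210.
So from largest to smallest: Rb > K > Na > Ge.

Rb > K > Na > Ge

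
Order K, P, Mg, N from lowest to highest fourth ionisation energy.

P, K, N, Mg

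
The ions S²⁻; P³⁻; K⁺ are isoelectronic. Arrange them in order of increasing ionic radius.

K⁺ < S²⁻ < P³⁻

All of these have 18 electrons, so size is governed by nuclear charge alone: the more protons, the stronger the pull on the same electron cloud, and the smaller the ion.
Nuclear charges: K⁺ (Z=19), S²⁻ (Z=16), P³⁻ (Z=15).
Smallest to largest: K⁺ < S²⁻ < P³⁻.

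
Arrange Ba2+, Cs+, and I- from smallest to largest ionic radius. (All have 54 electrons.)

All of these have 54 electrons, so size is governed by nuclear charge alone: the more protons, the stronger the pull on the same electron cloud, and the smaller the ion.
Nuclear charges: Ba2+ (Z=56), Cs+ (Z=55), I- (Z=53).
Smallest to largest: Ba2+ < Cs+ < I-.

Ba2+ < Cs+ < I-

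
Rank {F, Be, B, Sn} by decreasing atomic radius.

Atomic radius shrinks across a period as nuclear charge pulls the same shell inward, and grows down a group as new shells are added.
These span different periods and groups, so the two trends combine.
B > F: both are in period 2; the period trend gives B the larger value.
Be > B: both are in period 2; the period trend gives Be the larger value.
Sn > Be: the two effects oppose for this pair; the down-group effect wins (140 vs 102 pm).
Approximate values (pm): Be 102, B 85, F 64, Sn 140.
So from largest to smallest: Sn > Be > B > F.

Sn > Be > B > F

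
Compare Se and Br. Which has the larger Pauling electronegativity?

Atoms toward the upper right of the periodic table pull bonding electrons most strongly.
All lie in period 4, so electronegativity increases left to right.
So Br has the larger Pauling electronegativity (Br > Se).

Br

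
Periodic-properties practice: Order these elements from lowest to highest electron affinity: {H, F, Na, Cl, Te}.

Na, H, Te, F, Cl

H is in period 1, group 1; F is in period 2, group 17; Na is in period 3, group 1; Cl is in period 3, group 17; Te is in period 5, group 16.
Atoms with high Z_eff and room in the valence shell (especially the halogens) have the most exothermic electron affinities.
These span different periods and groups, so the two trends combine.
H > Na: they share group 1; the group trend gives H the larger value.
Te > H: the two effects oppose for this pair; the across-period effect wins (190 vs 73 kJ/mol).
F > Te: both effects reinforce here, so F is clearly the higher of the two.
Cl > F: this pair runs against the simple trend — see the exception note.
Note the exception: Cl has a higher electron affinity than F, contrary to the simple trend — F's small 2p subshell makes the incoming electron feel strong e⁻–e⁻ repulsion, so Cl actually releases more energy on gaining an electron.
Tabulated electron affinity (kJ/mol): H 73, F 328, Na 53, Cl 349, Te 190.
So from lowest to highest: Na < H < Te < F < Cl.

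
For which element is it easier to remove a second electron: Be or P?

Consider each +1 ion: Be⁺ still has 1 valence electron; P⁺ still has 4 valence electrons.
All are still removing valence electrons, so compare the +1 ions as you would atoms: IE_2 generally rises across a period (higher Z_eff) and falls down a group (larger shell), subject to the usual subshell exceptions.
Valence configurations: Be⁺ [He]2s¹, P⁺ [Ne]3s²3p².
Tabulated IE_2 (kJ/mol): Be 1757, P 1907.
Hence IE_2: Be < P.

Be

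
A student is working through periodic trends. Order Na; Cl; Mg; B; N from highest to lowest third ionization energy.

Mg, Na, N, Cl, B

The third ionization energy removes an electron from the +2 ion. For each element: Na²⁺ is already 1 electron into the core; Cl²⁺ still has 5 valence electrons; Mg²⁺ is the bare [Ne] core; B²⁺ still has 1 valence electron; N²⁺ still has 3 valence electrons.
Breaking into a closed-shell core is much more expensive than removing a leftover valence electron — Na and Mg have the largest IE_3 here.
Valence configurations: Cl²⁺ [Ne]3s²3p³, B²⁺ [He]2s¹, N²⁺ [He]2s²2p¹.
Tabulated IE_3 (kJ/mol): Na 6910, Cl 3822, Mg 7733, B 3660, N 4578.
Hence IE_3: B < Cl < N < Na < Mg.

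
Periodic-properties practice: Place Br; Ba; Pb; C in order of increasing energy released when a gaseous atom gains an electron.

C is in period 2, group 14; Br is in period 4, group 17; Ba is in period 6, group 2; Pb is in period 6, group 14.
Electron affinity generally becomes more exothermic across a period toward the halogens and less exothermic down a group.
Neither a single period nor a single group — weigh both effects.
Pb > Ba: Pb lies to the right of Ba in period 6, so the across-period effect alone puts Pb higher.
C > Pb: C sits above Pb in group 14, so the down-group effect alone puts C higher.
Br > C: period and group pull opposite ways; the across-period shift dominates (325 vs 122 kJ/mol).
Tabulated electron affinity (kJ/mol): C 122, Br 325, Ba 14, Pb 35.
So from lowest to highest: Ba < Pb < C < Br.

Ba, Pb, C, Br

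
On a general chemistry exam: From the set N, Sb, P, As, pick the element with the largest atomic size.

Across a period the added protons contract the valence shell; down a group each new principal shell makes the atom larger.
All are in group 15, so atomic radius increases down the group.
The largest atomic size among these belongs to Sb.

Sb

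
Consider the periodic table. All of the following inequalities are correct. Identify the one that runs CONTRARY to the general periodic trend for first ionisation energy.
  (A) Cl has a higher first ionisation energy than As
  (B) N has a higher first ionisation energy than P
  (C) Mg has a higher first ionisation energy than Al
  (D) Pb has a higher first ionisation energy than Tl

The general trend: first ionisation energy increases across a period and decreases down a group.
(A) Cl (period 3, group 17) vs As (period 4, group 15): the stated order agrees with the simple trend.
(B) N (period 2, group 15) vs P (period 3, group 15): the stated order agrees with the simple trend.
(C) Mg (period 3, group 2) vs Al (period 3, group 13): the stated order contradicts the simple trend.
(D) Pb (period 6, group 14) vs Tl (period 6, group 13): the stated order agrees with the simple trend.
The exception is (C): Al's single 3p electron is easier to remove than one from Mg's filled 3s².

(C)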